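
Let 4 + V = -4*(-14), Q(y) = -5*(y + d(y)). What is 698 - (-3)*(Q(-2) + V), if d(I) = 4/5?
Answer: 872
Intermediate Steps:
d(I) = 4/5 (d(I) = 4*(1/5) = 4/5)
Q(y) = -4 - 5*y (Q(y) = -5*(y + 4/5) = -5*(4/5 + y) = -4 - 5*y)
V = 52 (V = -4 - 4*(-14) = -4 + 56 = 52)
698 - (-3)*(Q(-2) + V) = 698 - (-3)*((-4 - 5*(-2)) + 52) = 698 - (-3)*((-4 + 10) + 52) = 698 - (-3)*(6 + 52) = 698 - (-3)*58 = 698 - 1*(-174) = 698 + 174 = 872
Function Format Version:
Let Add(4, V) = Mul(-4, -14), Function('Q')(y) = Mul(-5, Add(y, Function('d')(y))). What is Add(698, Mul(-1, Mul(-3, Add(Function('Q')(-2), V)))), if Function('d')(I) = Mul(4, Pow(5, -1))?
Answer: 872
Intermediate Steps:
Function('d')(I) = Rational(4, 5) (Function('d')(I) = Mul(4, Rational(1, 5)) = Rational(4, 5))
Function('Q')(y) = Add(-4, Mul(-5, y)) (Function('Q')(y) = Mul(-5, Add(y, Rational(4, 5))) = Mul(-5, Add(Rational(4, 5), y)) = Add(-4, Mul(-5, y)))
V = 52 (V = Add(-4, Mul(-4, -14)) = Add(-4, 56) = 52)
Add(698, Mul(-1, Mul(-3, Add(Function('Q')(-2), V)))) = Add(698, Mul(-1, Mul(-3, Add(Add(-4, Mul(-5, -2)), 52)))) = Add(698, Mul(-1, Mul(-3, Add(Add(-4, 10), 52)))) = Add(698, Mul(-1, Mul(-3, Add(6, 52)))) = Add(698, Mul(-1, Mul(-3, 58))) = Add(698, Mul(-1, -174)) = Add(698, 174) = 872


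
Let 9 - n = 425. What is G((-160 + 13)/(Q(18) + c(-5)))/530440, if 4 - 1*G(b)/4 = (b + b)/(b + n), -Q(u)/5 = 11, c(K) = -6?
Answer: 10121/334561769 ≈ 3.0252e-5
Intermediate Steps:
n = -416 (n = 9 - 1*425 = 9 - 425 = -416)
Q(u) = -55 (Q(u) = -5*11 = -55)
G(b) = 16 - 8*b/(-416 + b) (G(b) = 16 - 4*(b + b)/(b - 416) = 16 - 4*2*b/(-416 + b) = 16 - 8*b/(-416 + b))
G((-160 + 13)/(Q(18) + c(-5)))/530440 = (8*(-832 + (-160 + 13)/(-55 - 6))/(-416 + (-160 + 13)/(-55 - 6)))/530440 = (8*(-832 - 147/(-61))/(-416 - 147/(-61)))*(1/530440) = (8*(-832 - 147*(-1/61))/(-416 - 147*(-1/61)))*(1/530440) = (8*(-832 + 147/61)/(-416 + 147/61))*(1/530440) = (8*(-50605/61)/(-25229/61))*(1/530440) = (8*(-61/25229)*(-50605/61))*(1/530440) = (404840/25229)*(1/530440) = 10121/334561769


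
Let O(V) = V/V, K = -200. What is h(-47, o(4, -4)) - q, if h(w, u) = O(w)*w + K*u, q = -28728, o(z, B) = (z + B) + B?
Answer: 29481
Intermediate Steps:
o(z, B) = z + 2*B (o(z, B) = (B + z) + B = z + 2*B)
O(V) = 1
h(w, u) = w - 200*u (h(w, u) = 1*w - 200*u = w - 200*u)
h(-47, o(4, -4)) - q = (-47 - 200*(4 + 2*(-4))) - 1*(-28728) = (-47 - 200*(4 - 8)) + 28728 = (-47 - 200*(-4)) + 28728 = (-47 + 800) + 28728 = 753 + 28728 = 29481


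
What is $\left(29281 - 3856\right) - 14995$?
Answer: $10430$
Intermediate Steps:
$\left(29281 - 3856\right) - 14995 = 25425 - 14995 = 10430$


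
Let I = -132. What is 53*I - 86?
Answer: -7082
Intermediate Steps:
53*I - 86 = 53*(-132) - 86 = -6996 - 86 = -7082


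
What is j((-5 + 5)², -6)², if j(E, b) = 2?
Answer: 4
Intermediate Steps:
j((-5 + 5)², -6)² = 2² = 4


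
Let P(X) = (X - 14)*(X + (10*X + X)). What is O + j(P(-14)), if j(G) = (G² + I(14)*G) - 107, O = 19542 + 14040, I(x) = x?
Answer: 22226947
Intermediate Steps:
O = 33582
P(X) = 12*X*(-14 + X) (P(X) = (-14 + X)*(X + 11*X) = (-14 + X)*(12*X) = 12*X*(-14 + X))
j(G) = -107 + G² + 14*G (j(G) = (G² + 14*G) - 107 = -107 + G² + 14*G)
O + j(P(-14)) = 33582 + (-107 + (12*(-14)*(-14 - 14))² + 14*(12*(-14)*(-14 - 14))) = 33582 + (-107 + (12*(-14)*(-28))² + 14*(12*(-14)*(-28))) = 33582 + (-107 + 4704² + 14*4704) = 33582 + (-107 + 22127616 + 65856) = 33582 + 22193365 = 22226947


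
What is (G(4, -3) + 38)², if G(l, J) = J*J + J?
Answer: 1936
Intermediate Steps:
G(l, J) = J + J² (G(l, J) = J² + J = J + J²)
(G(4, -3) + 38)² = (-3*(1 - 3) + 38)² = (-3*(-2) + 38)² = (6 + 38)² = 44² = 1936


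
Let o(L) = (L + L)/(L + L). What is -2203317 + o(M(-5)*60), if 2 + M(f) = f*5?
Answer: -2203316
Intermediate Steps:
M(f) = -2 + 5*f (M(f) = -2 + f*5 = -2 + 5*f)
o(L) = 1 (o(L) = (2*L)/((2*L)) = (2*L)*(1/(2*L)) = 1)
-2203317 + o(M(-5)*60) = -2203317 + 1 = -2203316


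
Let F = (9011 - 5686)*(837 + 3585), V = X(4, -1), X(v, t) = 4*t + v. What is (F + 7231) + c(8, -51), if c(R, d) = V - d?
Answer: 14710432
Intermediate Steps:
X(v, t) = v + 4*t
V = 0 (V = 4 + 4*(-1) = 4 - 4 = 0)
F = 14703150 (F = 3325*4422 = 14703150)
c(R, d) = -d (c(R, d) = 0 - d = -d)
(F + 7231) + c(8, -51) = (14703150 + 7231) - 1*(-51) = 14710381 + 51 = 14710432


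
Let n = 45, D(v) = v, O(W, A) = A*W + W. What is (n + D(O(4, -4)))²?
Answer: 1089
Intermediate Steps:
O(W, A) = W + A*W
(n + D(O(4, -4)))² = (45 + 4*(1 - 4))² = (45 + 4*(-3))² = (45 - 12)² = 33² = 1089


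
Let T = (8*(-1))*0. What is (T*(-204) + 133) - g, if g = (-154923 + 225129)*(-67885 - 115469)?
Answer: 12872551057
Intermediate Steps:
T = 0 (T = -8*0 = 0)
g = -12872550924 (g = 70206*(-183354) = -12872550924)
(T*(-204) + 133) - g = (0*(-204) + 133) - 1*(-12872550924) = (0 + 133) + 12872550924 = 133 + 12872550924 = 12872551057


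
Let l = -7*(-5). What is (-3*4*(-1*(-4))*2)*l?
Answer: -3360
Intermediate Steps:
l = 35
(-3*4*(-1*(-4))*2)*l = -3*4*(-1*(-4))*2*35 = -3*4*4*2*35 = -48*2*35 = -3*32*35 = -96*35 = -3360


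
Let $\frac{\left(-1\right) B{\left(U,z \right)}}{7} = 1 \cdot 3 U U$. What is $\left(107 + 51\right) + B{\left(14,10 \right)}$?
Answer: $-3958$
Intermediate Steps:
$B{\left(U,z \right)} = - 21 U^{2}$ ($B{\left(U,z \right)} = - 7 \cdot 1 \cdot 3 U U = - 7 \cdot 3 U U = - 7 \cdot 3 U^{2} = - 21 U^{2}$)
$\left(107 + 51\right) + B{\left(14,10 \right)} = \left(107 + 51\right) - 21 \cdot 14^{2} = 158 - 4116 = -3958$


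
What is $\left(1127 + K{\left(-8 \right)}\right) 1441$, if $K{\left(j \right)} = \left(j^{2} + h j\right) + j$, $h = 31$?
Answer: $1347335$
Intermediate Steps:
$K{\left(j \right)} = j^{2} + 32 j$ ($K{\left(j \right)} = \left(j^{2} + 31 j\right) + j = j^{2} + 32 j$)
$\left(1127 + K{\left(-8 \right)}\right) 1441 = \left(1127 - 8 \left(32 - 8\right)\right) 1441 = \left(1127 - 192\right) 1441 = 935 \cdot 1441 = 1347335$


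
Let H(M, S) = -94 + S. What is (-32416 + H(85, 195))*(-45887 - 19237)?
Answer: 2104482060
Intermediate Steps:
(-32416 + H(85, 195))*(-45887 - 19237) = (-32416 + (-94 + 195))*(-45887 - 19237) = (-32416 + 101)*(-65124) = -32315*(-65124) = 2104482060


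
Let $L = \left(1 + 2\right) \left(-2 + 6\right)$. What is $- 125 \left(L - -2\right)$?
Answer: $-1750$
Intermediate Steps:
$L = 12$ ($L = 3 \cdot 4 = 12$)
$- 125 \left(L - -2\right) = - 125 \left(12 - -2\right) = - 125 \left(12 + 2\right) = \left(-125\right) 14 = -1750$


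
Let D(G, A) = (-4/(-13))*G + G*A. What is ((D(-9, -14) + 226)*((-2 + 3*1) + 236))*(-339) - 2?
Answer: -364757246/13 ≈ -2.8058e+7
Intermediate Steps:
D(G, A) = 4*G/13 + A*G (D(G, A) = (-4*(-1/13))*G + A*G = 4*G/13 + A*G)
((D(-9, -14) + 226)*((-2 + 3*1) + 236))*(-339) - 2 = (((1/13)*(-9)*(4 + 13*(-14)) + 226)*((-2 + 3*1) + 236))*(-339) - 2 = (((1/13)*(-9)*(4 - 182) + 226)*((-2 + 3) + 236))*(-339) - 2 = (((1/13)*(-9)*(-178) + 226)*(1 + 236))*(-339) - 2 = ((1602/13 + 226)*237)*(-339) - 2 = ((4540/13)*237)*(-339) - 2 = (1075980/13)*(-339) - 2 = -364757220/13 - 2 = -364757246/13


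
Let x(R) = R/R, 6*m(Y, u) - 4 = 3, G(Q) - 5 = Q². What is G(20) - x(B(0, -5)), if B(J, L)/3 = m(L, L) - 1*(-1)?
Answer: 404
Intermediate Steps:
G(Q) = 5 + Q²
m(Y, u) = 7/6 (m(Y, u) = ⅔ + (⅙)*3 = ⅔ + ½ = 7/6)
B(J, L) = 13/2 (B(J, L) = 3*(7/6 - 1*(-1)) = 3*(7/6 + 1) = 3*(13/6) = 13/2)
x(R) = 1
G(20) - x(B(0, -5)) = (5 + 20²) - 1*1 = (5 + 400) - 1 = 405 - 1 = 404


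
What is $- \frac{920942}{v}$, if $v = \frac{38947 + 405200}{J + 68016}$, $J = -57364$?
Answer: $- \frac{891806744}{40377} \approx -22087.0$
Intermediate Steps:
$v = \frac{444147}{10652}$ ($v = \frac{38947 + 405200}{-57364 + 68016} = \frac{444147}{10652} \approx 41.696$)
$- \frac{920942}{v} = - \frac{920942}{\frac{444147}{10652}} = \left(-920942\right) \frac{10652}{444147} = - \frac{891806744}{40377}$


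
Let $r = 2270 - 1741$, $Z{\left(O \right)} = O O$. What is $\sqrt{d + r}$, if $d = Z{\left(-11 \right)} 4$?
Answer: $\sqrt{1013} \approx 31.828$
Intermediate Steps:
$Z{\left(O \right)} = O^{2}$
$r = 529$
$d = 484$ ($d = \left(-11\right)^{2} \cdot 4 = 121 \cdot 4 = 484$)
$\sqrt{d + r} = \sqrt{484 + 529} = \sqrt{1013}$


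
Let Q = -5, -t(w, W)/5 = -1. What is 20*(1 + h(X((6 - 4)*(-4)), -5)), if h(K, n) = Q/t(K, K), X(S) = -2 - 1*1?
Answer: 0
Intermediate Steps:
t(w, W) = 5 (t(w, W) = -5*(-1) = 5)
X(S) = -3 (X(S) = -2 - 1 = -3)
h(K, n) = -1 (h(K, n) = -5/5 = -5*1/5 = -1)
20*(1 + h(X((6 - 4)*(-4)), -5)) = 20*(1 - 1) = 20*0 = 0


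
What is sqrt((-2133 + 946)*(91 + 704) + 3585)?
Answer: 4*I*sqrt(58755) ≈ 969.58*I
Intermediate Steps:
sqrt((-2133 + 946)*(91 + 704) + 3585) = sqrt(-1187*795 + 3585) = sqrt(-943665 + 3585) = sqrt(-940080) = 4*I*sqrt(58755)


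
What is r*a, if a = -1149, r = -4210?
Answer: 4837290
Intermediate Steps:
r*a = -4210*(-1149) = 4837290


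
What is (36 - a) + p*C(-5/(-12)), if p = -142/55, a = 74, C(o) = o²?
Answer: -30451/792 ≈ -38.448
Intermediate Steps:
p = -142/55 (p = -142*1/55 = -142/55 ≈ -2.5818)
(36 - a) + p*C(-5/(-12)) = (36 - 1*74) - 142*(-5/(-12))²/55 = (36 - 74) - 142*(-5*(-1/12))²/55 = -38 - 142*(5/12)²/55 = -38 - 142/55*25/144 = -38 - 355/792 = -30451/792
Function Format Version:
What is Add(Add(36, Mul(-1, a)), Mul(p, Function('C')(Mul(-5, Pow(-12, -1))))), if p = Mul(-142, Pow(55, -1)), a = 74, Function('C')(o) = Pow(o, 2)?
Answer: Rational(-30451, 792) ≈ -38.448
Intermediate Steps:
p = Rational(-142, 55) (p = Mul(-142, Rational(1, 55)) = Rational(-142, 55) ≈ -2.5818)
Add(Add(36, Mul(-1, a)), Mul(p, Function('C')(Mul(-5, Pow(-12, -1))))) = Add(Add(36, Mul(-1, 74)), Mul(Rational(-142, 55), Pow(Mul(-5, Pow(-12, -1)), 2))) = Add(Add(36, -74), Mul(Rational(-142, 55), Pow(Mul(-5, Rational(-1, 12)), 2))) = Add(-38, Mul(Rational(-142, 55), Pow(Rational(5, 12), 2))) = Add(-38, Mul(Rational(-142, 55), Rational(25, 144))) = Add(-38, Rational(-355, 792)) = Rational(-30451, 792)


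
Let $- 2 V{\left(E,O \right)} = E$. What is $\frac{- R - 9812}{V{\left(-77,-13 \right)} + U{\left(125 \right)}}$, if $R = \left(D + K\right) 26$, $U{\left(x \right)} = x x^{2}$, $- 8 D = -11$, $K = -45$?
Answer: $- \frac{34711}{7812654} \approx -0.0044429$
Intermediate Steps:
$D = \frac{11}{8}$ ($D = \left(- \frac{1}{8}\right) \left(-11\right) = \frac{11}{8} \approx 1.375$)
$V{\left(E,O \right)} = - \frac{E}{2}$
$U{\left(x \right)} = x^{3}$
$R = - \frac{4537}{4}$ ($R = \left(\frac{11}{8} - 45\right) 26 = \left(- \frac{349}{8}\right) 26 = - \frac{4537}{4} \approx -1134.3$)
$\frac{- R - 9812}{V{\left(-77,-13 \right)} + U{\left(125 \right)}} = \frac{\left(-1\right) \left(- \frac{4537}{4}\right) - 9812}{\left(- \frac{1}{2}\right) \left(-77\right) + 125^{3}} = \frac{\frac{4537}{4} - 9812}{\frac{77}{2} + 1953125} = - \frac{34711}{4 \cdot \frac{3906327}{2}} = \left(- \frac{34711}{4}\right) \frac{2}{3906327} = - \frac{34711}{7812654}$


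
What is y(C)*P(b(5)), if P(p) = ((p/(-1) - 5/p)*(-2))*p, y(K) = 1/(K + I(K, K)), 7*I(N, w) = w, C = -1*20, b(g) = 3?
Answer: -49/40 ≈ -1.2250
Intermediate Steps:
C = -20
I(N, w) = w/7
y(K) = 7/(8*K) (y(K) = 1/(K + K/7) = 1/(8*K/7) = 7/(8*K))
P(p) = p*(2*p + 10/p) (P(p) = ((p*(-1) - 5/p)*(-2))*p = ((-p - 5/p)*(-2))*p = (2*p + 10/p)*p = p*(2*p + 10/p))
y(C)*P(b(5)) = ((7/8)/(-20))*(10 + 2*3²) = ((7/8)*(-1/20))*(10 + 2*9) = -7*(10 + 18)/160 = -7/160*28 = -49/40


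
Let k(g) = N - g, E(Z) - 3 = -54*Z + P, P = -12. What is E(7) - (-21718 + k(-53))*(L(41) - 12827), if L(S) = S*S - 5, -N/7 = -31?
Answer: -239167035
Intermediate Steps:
N = 217 (N = -7*(-31) = 217)
L(S) = -5 + S**2 (L(S) = S**2 - 5 = -5 + S**2)
E(Z) = -9 - 54*Z (E(Z) = 3 + (-54*Z - 12) = 3 + (-12 - 54*Z) = -9 - 54*Z)
k(g) = 217 - g
E(7) - (-21718 + k(-53))*(L(41) - 12827) = (-9 - 54*7) - (-21718 + (217 - 1*(-53)))*((-5 + 41**2) - 12827) = (-9 - 378) - (-21718 + (217 + 53))*((-5 + 1681) - 12827) = -387 - (-21718 + 270)*(1676 - 12827) = -387 - (-21448)*(-11151) = -387 - 1*239166648 = -387 - 239166648 = -239167035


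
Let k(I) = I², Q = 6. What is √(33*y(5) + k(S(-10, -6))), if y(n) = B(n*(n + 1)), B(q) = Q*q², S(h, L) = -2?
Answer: 2*√44551 ≈ 422.14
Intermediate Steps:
B(q) = 6*q²
y(n) = 6*n²*(1 + n)² (y(n) = 6*(n*(n + 1))² = 6*(n*(1 + n))² = 6*(n²*(1 + n)²) = 6*n²*(1 + n)²)
√(33*y(5) + k(S(-10, -6))) = √(33*(6*5²*(1 + 5)²) + (-2)²) = √(33*(6*25*6²) + 4) = √(33*(6*25*36) + 4) = √(33*5400 + 4) = √(178200 + 4) = √178204 = 2*√44551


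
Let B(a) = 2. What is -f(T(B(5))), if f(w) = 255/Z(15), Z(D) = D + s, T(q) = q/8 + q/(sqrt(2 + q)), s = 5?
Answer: -51/4 ≈ -12.750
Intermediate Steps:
T(q) = q/8 + q/sqrt(2 + q) (T(q) = q*(1/8) + q/sqrt(2 + q) = q/8 + q/sqrt(2 + q))
Z(D) = 5 + D (Z(D) = D + 5 = 5 + D)
f(w) = 51/4 (f(w) = 255/(5 + 15) = 255/20 = 255*(1/20) = 51/4)
-f(T(B(5))) = -1*51/4 = -51/4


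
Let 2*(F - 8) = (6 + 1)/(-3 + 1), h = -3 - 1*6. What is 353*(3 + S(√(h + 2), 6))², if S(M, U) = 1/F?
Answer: 2203073/625 ≈ 3524.9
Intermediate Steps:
h = -9 (h = -3 - 6 = -9)
F = 25/4 (F = 8 + ((6 + 1)/(-3 + 1))/2 = 8 + (7/(-2))/2 = 8 + (7*(-½))/2 = 8 + (½)*(-7/2) = 8 - 7/4 = 25/4 ≈ 6.2500)
S(M, U) = 4/25 (S(M, U) = 1/(25/4) = 4/25)
353*(3 + S(√(h + 2), 6))² = 353*(3 + 4/25)² = 353*(79/25)² = 353*(6241/625) = 2203073/625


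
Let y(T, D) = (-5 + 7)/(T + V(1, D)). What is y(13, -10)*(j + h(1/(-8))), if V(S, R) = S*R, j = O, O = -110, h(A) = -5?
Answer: -230/3 ≈ -76.667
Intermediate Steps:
j = -110
V(S, R) = R*S
y(T, D) = 2/(D + T) (y(T, D) = (-5 + 7)/(T + D*1) = 2/(T + D) = 2/(D + T))
y(13, -10)*(j + h(1/(-8))) = (2/(-10 + 13))*(-110 - 5) = (2/3)*(-115) = (2*(⅓))*(-115) = (⅔)*(-115) = -230/3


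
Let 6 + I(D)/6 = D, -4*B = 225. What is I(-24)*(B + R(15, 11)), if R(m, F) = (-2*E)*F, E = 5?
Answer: 29925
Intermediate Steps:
B = -225/4 (B = -¼*225 = -225/4 ≈ -56.250)
I(D) = -36 + 6*D
R(m, F) = -10*F (R(m, F) = (-2*5)*F = -10*F)
I(-24)*(B + R(15, 11)) = (-36 + 6*(-24))*(-225/4 - 10*11) = (-36 - 144)*(-225/4 - 110) = -180*(-665/4) = 29925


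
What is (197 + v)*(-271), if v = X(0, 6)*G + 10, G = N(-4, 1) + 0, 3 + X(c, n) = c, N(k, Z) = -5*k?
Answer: -39837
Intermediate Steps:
X(c, n) = -3 + c
G = 20 (G = -5*(-4) + 0 = 20 + 0 = 20)
v = -50 (v = (-3 + 0)*20 + 10 = -3*20 + 10 = -60 + 10 = -50)
(197 + v)*(-271) = (197 - 50)*(-271) = 147*(-271) = -39837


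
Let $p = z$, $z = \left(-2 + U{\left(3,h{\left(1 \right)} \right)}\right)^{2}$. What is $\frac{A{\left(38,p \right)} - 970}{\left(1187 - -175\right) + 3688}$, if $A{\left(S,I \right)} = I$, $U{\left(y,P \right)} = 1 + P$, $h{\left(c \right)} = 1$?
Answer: $- \frac{97}{505} \approx -0.19208$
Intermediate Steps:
$z = 0$ ($z = \left(-2 + \left(1 + 1\right)\right)^{2} = \left(-2 + 2\right)^{2} = 0^{2} = 0$)
$p = 0$
$\frac{A{\left(38,p \right)} - 970}{\left(1187 - -175\right) + 3688} = \frac{0 - 970}{\left(1187 - -175\right) + 3688} = - \frac{970}{\left(1187 + 175\right) + 3688} = - \frac{970}{1362 + 3688} = - \frac{970}{5050} = \left(-970\right) \frac{1}{5050} = - \frac{97}{505}$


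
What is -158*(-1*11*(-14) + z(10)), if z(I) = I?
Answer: -25912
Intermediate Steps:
-158*(-1*11*(-14) + z(10)) = -158*(-1*11*(-14) + 10) = -158*(-11*(-14) + 10) = -158*(154 + 10) = -158*164 = -25912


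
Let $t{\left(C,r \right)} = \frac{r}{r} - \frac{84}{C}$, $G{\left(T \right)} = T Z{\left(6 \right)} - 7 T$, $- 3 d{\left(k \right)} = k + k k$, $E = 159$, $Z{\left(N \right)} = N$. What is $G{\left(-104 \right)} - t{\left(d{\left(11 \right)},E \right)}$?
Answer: $\frac{1112}{11} \approx 101.09$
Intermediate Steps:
$d{\left(k \right)} = - \frac{k}{3} - \frac{k^{2}}{3}$ ($d{\left(k \right)} = - \frac{k + k k}{3} = - \frac{k + k^{2}}{3} = - \frac{k}{3} - \frac{k^{2}}{3}$)
$G{\left(T \right)} = - T$ ($G{\left(T \right)} = T 6 - 7 T = 6 T - 7 T = - T$)
$t{\left(C,r \right)} = 1 - \frac{84}{C}$
$G{\left(-104 \right)} - t{\left(d{\left(11 \right)},E \right)} = \left(-1\right) \left(-104\right) - \frac{-84 - \frac{11 \left(1 + 11\right)}{3}}{\left(- \frac{1}{3}\right) 11 \left(1 + 11\right)} = 104 - \frac{-84 - \frac{11}{3} \cdot 12}{\left(- \frac{1}{3}\right) 11 \cdot 12} = 104 - \frac{-84 - 44}{-44} = 104 - \left(- \frac{1}{44}\right) \left(-128\right) = 104 - \frac{32}{11} = \frac{1112}{11}$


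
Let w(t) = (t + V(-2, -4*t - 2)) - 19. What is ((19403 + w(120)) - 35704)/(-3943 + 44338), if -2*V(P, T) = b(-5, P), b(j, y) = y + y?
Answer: -16198/40395 ≈ -0.40099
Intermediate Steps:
b(j, y) = 2*y
V(P, T) = -P
w(t) = -17 + t (w(t) = (t - 1*(-2)) - 19 = (t + 2) - 19 = (2 + t) - 19 = -17 + t)
((19403 + w(120)) - 35704)/(-3943 + 44338) = ((19403 + (-17 + 120)) - 35704)/(-3943 + 44338) = ((19403 + 103) - 35704)/40395 = (19506 - 35704)*(1/40395) = -16198*1/40395 = -16198/40395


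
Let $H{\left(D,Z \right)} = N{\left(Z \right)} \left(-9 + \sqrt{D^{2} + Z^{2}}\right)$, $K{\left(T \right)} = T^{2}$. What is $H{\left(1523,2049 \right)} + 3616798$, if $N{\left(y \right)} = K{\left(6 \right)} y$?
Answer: $2952922 + 73764 \sqrt{6517930} \approx 1.9127 \cdot 10^{8}$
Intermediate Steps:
$N{\left(y \right)} = 36 y$ ($N{\left(y \right)} = 6^{2} y = 36 y$)
$H{\left(D,Z \right)} = 36 Z \left(-9 + \sqrt{D^{2} + Z^{2}}\right)$
$H{\left(1523,2049 \right)} + 3616798 = 36 \cdot 2049 \left(-9 + \sqrt{1523^{2} + 2049^{2}}\right) + 3616798 = 36 \cdot 2049 \left(-9 + \sqrt{2319529 + 4198401}\right) + 3616798 = 36 \cdot 2049 \left(-9 + \sqrt{6517930}\right) + 3616798 = \left(-663876 + 73764 \sqrt{6517930}\right) + 3616798 = 2952922 + 73764 \sqrt{6517930}$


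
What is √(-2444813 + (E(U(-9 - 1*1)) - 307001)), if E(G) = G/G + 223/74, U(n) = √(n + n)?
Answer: I*√15068911486/74 ≈ 1658.9*I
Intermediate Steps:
U(n) = √2*√n (U(n) = √(2*n) = √2*√n)
E(G) = 297/74 (E(G) = 1 + 223*(1/74) = 1 + 223/74 = 297/74)
√(-2444813 + (E(U(-9 - 1*1)) - 307001)) = √(-2444813 + (297/74 - 307001)) = √(-2444813 - 22717777/74) = √(-203633939/74) = I*√15068911486/74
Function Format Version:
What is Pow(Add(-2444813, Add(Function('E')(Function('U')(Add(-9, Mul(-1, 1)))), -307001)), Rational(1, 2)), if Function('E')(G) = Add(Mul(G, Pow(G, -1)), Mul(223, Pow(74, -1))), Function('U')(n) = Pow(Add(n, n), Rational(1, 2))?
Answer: Mul(Rational(1, 74), I, Pow(15068911486, Rational(1, 2))) ≈ Mul(1658.9, I)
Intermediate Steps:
Function('U')(n) = Mul(Pow(2, Rational(1, 2)), Pow(n, Rational(1, 2))) (Function('U')(n) = Pow(Mul(2, n), Rational(1, 2)) = Mul(Pow(2, Rational(1, 2)), Pow(n, Rational(1, 2))))
Function('E')(G) = Rational(297, 74) (Function('E')(G) = Add(1, Mul(223, Rational(1, 74))) = Add(1, Rational(223, 74)) = Rational(297, 74))
Pow(Add(-2444813, Add(Function('E')(Function('U')(Add(-9, Mul(-1, 1)))), -307001)), Rational(1, 2)) = Pow(Add(-2444813, Add(Rational(297, 74), -307001)), Rational(1, 2)) = Pow(Add(-2444813, Rational(-22717777, 74)), Rational(1, 2)) = Pow(Rational(-203633939, 74), Rational(1, 2)) = Mul(Rational(1, 74), I, Pow(15068911486, Rational(1, 2)))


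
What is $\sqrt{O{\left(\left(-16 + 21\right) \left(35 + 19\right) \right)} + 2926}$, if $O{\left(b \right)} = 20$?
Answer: $\sqrt{2946} \approx 54.277$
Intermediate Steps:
$\sqrt{O{\left(\left(-16 + 21\right) \left(35 + 19\right) \right)} + 2926} = \sqrt{20 + 2926} = \sqrt{2946}$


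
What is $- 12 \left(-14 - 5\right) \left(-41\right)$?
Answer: $-9348$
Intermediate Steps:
$- 12 \left(-14 - 5\right) \left(-41\right) = \left(-12\right) \left(-19\right) \left(-41\right) = 228 \left(-41\right) = -9348$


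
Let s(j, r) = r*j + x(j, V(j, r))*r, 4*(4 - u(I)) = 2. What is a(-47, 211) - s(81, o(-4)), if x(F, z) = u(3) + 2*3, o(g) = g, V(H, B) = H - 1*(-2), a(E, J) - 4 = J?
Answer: 577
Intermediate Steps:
u(I) = 7/2 (u(I) = 4 - ¼*2 = 4 - ½ = 7/2)
a(E, J) = 4 + J
V(H, B) = 2 + H (V(H, B) = H + 2 = 2 + H)
x(F, z) = 19/2 (x(F, z) = 7/2 + 2*3 = 7/2 + 6 = 19/2)
s(j, r) = 19*r/2 + j*r (s(j, r) = r*j + 19*r/2 = j*r + 19*r/2 = 19*r/2 + j*r)
a(-47, 211) - s(81, o(-4)) = (4 + 211) - (-4)*(19 + 2*81)/2 = 215 - (-4)*(19 + 162)/2 = 215 - (-4)*181/2 = 215 - 1*(-362) = 215 + 362 = 577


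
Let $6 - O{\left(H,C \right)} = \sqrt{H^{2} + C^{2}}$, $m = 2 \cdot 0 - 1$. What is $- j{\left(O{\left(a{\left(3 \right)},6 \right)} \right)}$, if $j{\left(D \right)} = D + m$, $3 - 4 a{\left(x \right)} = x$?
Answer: $1$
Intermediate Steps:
$m = -1$ ($m = 0 - 1 = -1$)
$a{\left(x \right)} = \frac{3}{4} - \frac{x}{4}$
$O{\left(H,C \right)} = 6 - \sqrt{C^{2} + H^{2}}$ ($O{\left(H,C \right)} = 6 - \sqrt{H^{2} + C^{2}} = 6 - \sqrt{C^{2} + H^{2}}$)
$j{\left(D \right)} = -1 + D$ ($j{\left(D \right)} = D - 1 = -1 + D$)
$- j{\left(O{\left(a{\left(3 \right)},6 \right)} \right)} = - (-1 + \left(6 - \sqrt{6^{2} + \left(\frac{3}{4} - \frac{3}{4}\right)^{2}}\right)) = - (-1 + \left(6 - \sqrt{36 + \left(\frac{3}{4} - \frac{3}{4}\right)^{2}}\right)) = - (-1 + \left(6 - \sqrt{36 + 0^{2}}\right)) = - (-1 + \left(6 - \sqrt{36 + 0}\right)) = - (-1 + \left(6 - \sqrt{36}\right)) = - (-1 + \left(6 - 6\right)) = - (-1 + 0) = \left(-1\right) \left(-1\right) = 1$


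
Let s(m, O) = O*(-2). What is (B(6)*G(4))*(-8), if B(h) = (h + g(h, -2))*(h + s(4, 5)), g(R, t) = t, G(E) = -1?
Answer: -128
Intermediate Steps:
s(m, O) = -2*O
B(h) = (-10 + h)*(-2 + h) (B(h) = (h - 2)*(h - 2*5) = (-2 + h)*(h - 10) = (-2 + h)*(-10 + h) = (-10 + h)*(-2 + h))
(B(6)*G(4))*(-8) = ((20 + 6² - 12*6)*(-1))*(-8) = ((20 + 36 - 72)*(-1))*(-8) = -16*(-1)*(-8) = 16*(-8) = -128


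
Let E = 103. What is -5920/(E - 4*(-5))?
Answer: -5920/123 ≈ -48.130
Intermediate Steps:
-5920/(E - 4*(-5)) = -5920/(103 - 4*(-5)) = -5920/(103 + 20) = -5920/123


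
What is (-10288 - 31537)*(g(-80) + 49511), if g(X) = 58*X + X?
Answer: -1873383575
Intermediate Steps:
g(X) = 59*X
(-10288 - 31537)*(g(-80) + 49511) = (-10288 - 31537)*(59*(-80) + 49511) = -41825*(-4720 + 49511) = -41825*44791 = -1873383575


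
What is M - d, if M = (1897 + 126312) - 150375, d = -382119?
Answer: 359953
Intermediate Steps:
M = -22166 (M = 128209 - 150375 = -22166)
M - d = -22166 - 1*(-382119) = -22166 + 382119 = 359953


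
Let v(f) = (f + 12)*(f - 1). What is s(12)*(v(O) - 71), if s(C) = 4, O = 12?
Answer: 772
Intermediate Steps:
v(f) = (-1 + f)*(12 + f) (v(f) = (12 + f)*(-1 + f) = (-1 + f)*(12 + f))
s(12)*(v(O) - 71) = 4*((-12 + 12² + 11*12) - 71) = 4*((-12 + 144 + 132) - 71) = 4*(264 - 71) = 4*193 = 772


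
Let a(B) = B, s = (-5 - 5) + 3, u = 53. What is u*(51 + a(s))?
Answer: 2332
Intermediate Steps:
s = -7 (s = -10 + 3 = -7)
u*(51 + a(s)) = 53*(51 - 7) = 53*44 = 2332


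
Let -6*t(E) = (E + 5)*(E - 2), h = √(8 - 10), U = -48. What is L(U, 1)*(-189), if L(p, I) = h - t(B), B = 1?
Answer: 189 - 189*I*√2 ≈ 189.0 - 267.29*I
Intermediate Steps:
h = I*√2 (h = √(-2) = I*√2 ≈ 1.4142*I)
t(E) = -(-2 + E)*(5 + E)/6 (t(E) = -(E + 5)*(E - 2)/6 = -(5 + E)*(-2 + E)/6 = -(-2 + E)*(5 + E)/6)
L(p, I) = -1 + I*√2 (L(p, I) = I*√2 - (5/3 - ½*1 - ⅙*1²) = I*√2 - (5/3 - ½ - ⅙*1) = I*√2 - (5/3 - ½ - ⅙) = I*√2 - 1*1 = I*√2 - 1 = -1 + I*√2)
L(U, 1)*(-189) = (-1 + I*√2)*(-189) = 189 - 189*I*√2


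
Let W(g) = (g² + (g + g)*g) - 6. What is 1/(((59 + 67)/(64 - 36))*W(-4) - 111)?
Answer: 1/78 ≈ 0.012821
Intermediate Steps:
W(g) = -6 + 3*g² (W(g) = (g² + (2*g)*g) - 6 = (g² + 2*g²) - 6 = 3*g² - 6 = -6 + 3*g²)
1/(((59 + 67)/(64 - 36))*W(-4) - 111) = 1/(((59 + 67)/(64 - 36))*(-6 + 3*(-4)²) - 111) = 1/((126/28)*(-6 + 3*16) - 111) = 1/((126*(1/28))*(-6 + 48) - 111) = 1/((9/2)*42 - 111) = 1/(189 - 111) = 1/78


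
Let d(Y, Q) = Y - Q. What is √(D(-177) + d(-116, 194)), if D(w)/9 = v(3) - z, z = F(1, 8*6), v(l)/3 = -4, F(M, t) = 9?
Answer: I*√499 ≈ 22.338*I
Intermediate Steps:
v(l) = -12 (v(l) = 3*(-4) = -12)
z = 9
D(w) = -189 (D(w) = 9*(-12 - 1*9) = 9*(-12 - 9) = 9*(-21) = -189)
√(D(-177) + d(-116, 194)) = √(-189 + (-116 - 1*194)) = √(-189 + (-116 - 194)) = √(-189 - 310) = √(-499) = I*√499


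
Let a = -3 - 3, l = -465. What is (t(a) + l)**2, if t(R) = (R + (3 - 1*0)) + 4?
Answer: 215296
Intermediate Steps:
a = -6
t(R) = 7 + R (t(R) = (R + (3 + 0)) + 4 = (R + 3) + 4 = (3 + R) + 4 = 7 + R)
(t(a) + l)**2 = ((7 - 6) - 465)**2 = (1 - 465)**2 = (-464)**2 = 215296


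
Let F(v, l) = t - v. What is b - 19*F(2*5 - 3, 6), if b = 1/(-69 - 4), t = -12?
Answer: 26352/73 ≈ 360.99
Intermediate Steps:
F(v, l) = -12 - v
b = -1/73 (b = 1/(-73) = -1/73 ≈ -0.013699)
b - 19*F(2*5 - 3, 6) = -1/73 - 19*(-12 - (2*5 - 3)) = -1/73 - 19*(-12 - (10 - 3)) = -1/73 - 19*(-12 - 1*7) = -1/73 - 19*(-12 - 7) = -1/73 - 19*(-19) = -1/73 + 361 = 26352/73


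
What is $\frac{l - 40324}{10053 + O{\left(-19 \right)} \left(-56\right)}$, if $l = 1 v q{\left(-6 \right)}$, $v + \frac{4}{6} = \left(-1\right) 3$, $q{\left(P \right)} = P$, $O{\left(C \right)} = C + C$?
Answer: $- \frac{40302}{12181} \approx -3.3086$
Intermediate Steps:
$O{\left(C \right)} = 2 C$
$v = - \frac{11}{3}$ ($v = - \frac{2}{3} - 3 = - \frac{11}{3} \approx -3.6667$)
$l = 22$ ($l = 1 \left(- \frac{11}{3}\right) \left(-6\right) = \left(- \frac{11}{3}\right) \left(-6\right) = 22$)
$\frac{l - 40324}{10053 + O{\left(-19 \right)} \left(-56\right)} = \frac{22 - 40324}{10053 + 2 \left(-19\right) \left(-56\right)} = - \frac{40302}{10053 - -2128} = - \frac{40302}{10053 + 2128} = - \frac{40302}{12181}$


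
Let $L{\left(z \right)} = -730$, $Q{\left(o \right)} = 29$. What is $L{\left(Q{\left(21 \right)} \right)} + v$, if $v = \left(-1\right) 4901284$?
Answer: $-4902014$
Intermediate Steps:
$v = -4901284$
$L{\left(Q{\left(21 \right)} \right)} + v = -730 - 4901284 = -4902014$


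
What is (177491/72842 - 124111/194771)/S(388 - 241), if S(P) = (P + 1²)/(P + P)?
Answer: 536121728079/149982239924 ≈ 3.5746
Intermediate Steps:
S(P) = (1 + P)/(2*P) (S(P) = (P + 1)/((2*P)) = (1 + P)*(1/(2*P)) = (1 + P)/(2*P))
(177491/72842 - 124111/194771)/S(388 - 241) = (177491/72842 - 124111/194771)/(((1 + (388 - 241))/(2*(388 - 241)))) = (177491*(1/72842) - 124111*1/194771)/(((½)*(1 + 147)/147)) = (177491/72842 - 124111/194771)/(((½)*(1/147)*148)) = 25529606099/(14187509182*(74/147)) = (25529606099/14187509182)*(147/74) = 536121728079/149982239924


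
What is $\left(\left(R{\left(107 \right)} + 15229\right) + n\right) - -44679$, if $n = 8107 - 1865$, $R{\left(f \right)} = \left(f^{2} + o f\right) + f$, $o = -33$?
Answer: $74175$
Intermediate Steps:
$R{\left(f \right)} = f^{2} - 32 f$ ($R{\left(f \right)} = \left(f^{2} - 33 f\right) + f = f^{2} - 32 f$)
$n = 6242$ ($n = 8107 - 1865 = 6242$)
$\left(\left(R{\left(107 \right)} + 15229\right) + n\right) - -44679 = \left(\left(107 \left(-32 + 107\right) + 15229\right) + 6242\right) - -44679 = \left(\left(107 \cdot 75 + 15229\right) + 6242\right) + 44679 = \left(\left(8025 + 15229\right) + 6242\right) + 44679 = \left(23254 + 6242\right) + 44679 = 29496 + 44679 = 74175$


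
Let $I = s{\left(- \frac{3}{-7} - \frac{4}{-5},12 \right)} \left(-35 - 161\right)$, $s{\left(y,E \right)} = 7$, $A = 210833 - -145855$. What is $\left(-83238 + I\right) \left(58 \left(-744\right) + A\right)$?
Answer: $-26528280960$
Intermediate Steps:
$A = 356688$ ($A = 210833 + 145855 = 356688$)
$I = -1372$ ($I = 7 \left(-35 - 161\right) = 7 \left(-196\right) = -1372$)
$\left(-83238 + I\right) \left(58 \left(-744\right) + A\right) = \left(-83238 - 1372\right) \left(58 \left(-744\right) + 356688\right) = - 84610 \left(-43152 + 356688\right) = \left(-84610\right) 313536 = -26528280960$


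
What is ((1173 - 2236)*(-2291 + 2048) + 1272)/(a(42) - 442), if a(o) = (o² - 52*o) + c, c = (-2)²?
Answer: -86527/286 ≈ -302.54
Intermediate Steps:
c = 4
a(o) = 4 + o² - 52*o (a(o) = (o² - 52*o) + 4 = 4 + o² - 52*o)
((1173 - 2236)*(-2291 + 2048) + 1272)/(a(42) - 442) = ((1173 - 2236)*(-2291 + 2048) + 1272)/((4 + 42² - 52*42) - 442) = (-1063*(-243) + 1272)/((4 + 1764 - 2184) - 442) = (258309 + 1272)/(-416 - 442) = 259581/(-858) = 259581*(-1/858) = -86527/286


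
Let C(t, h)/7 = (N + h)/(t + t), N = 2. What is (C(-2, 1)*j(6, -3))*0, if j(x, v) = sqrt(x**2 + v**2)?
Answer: 0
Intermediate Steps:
j(x, v) = sqrt(v**2 + x**2)
C(t, h) = 7*(2 + h)/(2*t) (C(t, h) = 7*((2 + h)/(t + t)) = 7*((2 + h)/((2*t))) = 7*((2 + h)*(1/(2*t))) = 7*((2 + h)/(2*t)) = 7*(2 + h)/(2*t))
(C(-2, 1)*j(6, -3))*0 = (((7/2)*(2 + 1)/(-2))*sqrt((-3)**2 + 6**2))*0 = (((7/2)*(-1/2)*3)*sqrt(9 + 36))*0 = -63*sqrt(5)/4*0 = 0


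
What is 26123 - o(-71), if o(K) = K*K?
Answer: 21082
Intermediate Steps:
o(K) = K²
26123 - o(-71) = 26123 - 1*(-71)² = 26123 - 1*5041 = 26123 - 5041 = 21082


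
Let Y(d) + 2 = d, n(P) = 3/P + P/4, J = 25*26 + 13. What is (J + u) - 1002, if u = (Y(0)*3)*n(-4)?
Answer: -657/2 ≈ -328.50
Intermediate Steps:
J = 663 (J = 650 + 13 = 663)
n(P) = 3/P + P/4 (n(P) = 3/P + P*(1/4) = 3/P + P/4)
Y(d) = -2 + d
u = 21/2 (u = ((-2 + 0)*3)*(3/(-4) + (1/4)*(-4)) = (-2*3)*(3*(-1/4) - 1) = -6*(-3/4 - 1) = -6*(-7/4) = 21/2 ≈ 10.500)
(J + u) - 1002 = (663 + 21/2) - 1002 = 1347/2 - 1002 = -657/2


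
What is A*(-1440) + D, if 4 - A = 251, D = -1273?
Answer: 354407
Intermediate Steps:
A = -247 (A = 4 - 1*251 = 4 - 251 = -247)
A*(-1440) + D = -247*(-1440) - 1273 = 355680 - 1273 = 354407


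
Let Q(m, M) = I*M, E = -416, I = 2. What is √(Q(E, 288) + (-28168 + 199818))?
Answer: √172226 ≈ 415.00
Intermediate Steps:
Q(m, M) = 2*M
√(Q(E, 288) + (-28168 + 199818)) = √(2*288 + (-28168 + 199818)) = √(576 + 171650) = √172226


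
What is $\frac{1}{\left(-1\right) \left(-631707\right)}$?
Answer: $\frac{1}{631707} \approx 1.583 \cdot 10^{-6}$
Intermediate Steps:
$\frac{1}{\left(-1\right) \left(-631707\right)} = \frac{1}{631707}$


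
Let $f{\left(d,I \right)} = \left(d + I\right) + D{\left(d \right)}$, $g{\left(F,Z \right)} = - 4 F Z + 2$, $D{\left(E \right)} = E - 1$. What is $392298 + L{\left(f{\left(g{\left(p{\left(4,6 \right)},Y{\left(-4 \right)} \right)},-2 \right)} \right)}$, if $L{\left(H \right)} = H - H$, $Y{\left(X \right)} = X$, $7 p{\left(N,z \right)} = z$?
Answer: $392298$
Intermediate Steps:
$D{\left(E \right)} = -1 + E$ ($D{\left(E \right)} = E - 1 = -1 + E$)
$p{\left(N,z \right)} = \frac{z}{7}$
$g{\left(F,Z \right)} = 2 - 4 F Z$ ($g{\left(F,Z \right)} = - 4 F Z + 2 = 2 - 4 F Z$)
$f{\left(d,I \right)} = -1 + I + 2 d$ ($f{\left(d,I \right)} = \left(d + I\right) + \left(-1 + d\right) = \left(I + d\right) + \left(-1 + d\right) = -1 + I + 2 d$)
$L{\left(H \right)} = 0$
$392298 + L{\left(f{\left(g{\left(p{\left(4,6 \right)},Y{\left(-4 \right)} \right)},-2 \right)} \right)} = 392298 + 0 = 392298$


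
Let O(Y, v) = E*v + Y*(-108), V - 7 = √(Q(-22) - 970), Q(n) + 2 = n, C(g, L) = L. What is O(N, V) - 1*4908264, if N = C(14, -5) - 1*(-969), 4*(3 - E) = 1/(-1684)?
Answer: -33763223273/6736 + 20209*I*√994/6736 ≈ -5.0124e+6 + 94.588*I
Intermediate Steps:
E = 20209/6736 (E = 3 - ¼/(-1684) = 3 - ¼*(-1/1684) = 3 + 1/6736 = 20209/6736 ≈ 3.0001)
Q(n) = -2 + n
N = 964 (N = -5 - 1*(-969) = -5 + 969 = 964)
V = 7 + I*√994 (V = 7 + √((-2 - 22) - 970) = 7 + √(-24 - 970) = 7 + √(-994) = 7 + I*√994 ≈ 7.0 + 31.528*I)
O(Y, v) = -108*Y + 20209*v/6736 (O(Y, v) = 20209*v/6736 + Y*(-108) = 20209*v/6736 - 108*Y = -108*Y + 20209*v/6736)
O(N, V) - 1*4908264 = (-108*964 + 20209*(7 + I*√994)/6736) - 1*4908264 = (-104112 + (141463/6736 + 20209*I*√994/6736)) - 4908264 = (-701156969/6736 + 20209*I*√994/6736) - 4908264 = -33763223273/6736 + 20209*I*√994/6736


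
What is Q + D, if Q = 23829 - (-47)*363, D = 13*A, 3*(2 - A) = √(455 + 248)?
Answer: 40916 - 13*√703/3 ≈ 40801.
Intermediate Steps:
A = 2 - √703/3 (A = 2 - √(455 + 248)/3 = 2 - √703/3 ≈ -6.8381)
D = 26 - 13*√703/3 (D = 13*(2 - √703/3) = 26 - 13*√703/3 ≈ -88.895)
Q = 40890 (Q = 23829 - 1*(-17061) = 23829 + 17061 = 40890)
Q + D = 40890 + (26 - 13*√703/3) = 40916 - 13*√703/3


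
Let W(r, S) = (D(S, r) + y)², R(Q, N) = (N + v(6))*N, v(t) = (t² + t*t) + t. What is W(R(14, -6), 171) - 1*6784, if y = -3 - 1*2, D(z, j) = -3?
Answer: -6720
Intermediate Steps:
y = -5 (y = -3 - 2 = -5)
v(t) = t + 2*t² (v(t) = (t² + t²) + t = 2*t² + t = t + 2*t²)
R(Q, N) = N*(78 + N) (R(Q, N) = (N + 6*(1 + 2*6))*N = (N + 6*(1 + 12))*N = (N + 6*13)*N = (N + 78)*N = (78 + N)*N = N*(78 + N))
W(r, S) = 64 (W(r, S) = (-3 - 5)² = (-8)² = 64)
W(R(14, -6), 171) - 1*6784 = 64 - 1*6784 = 64 - 6784 = -6720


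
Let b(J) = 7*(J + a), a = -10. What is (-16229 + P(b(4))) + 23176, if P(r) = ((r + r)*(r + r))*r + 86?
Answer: -289319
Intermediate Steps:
b(J) = -70 + 7*J (b(J) = 7*(J - 10) = 7*(-10 + J) = -70 + 7*J)
P(r) = 86 + 4*r**3 (P(r) = ((2*r)*(2*r))*r + 86 = (4*r**2)*r + 86 = 4*r**3 + 86 = 86 + 4*r**3)
(-16229 + P(b(4))) + 23176 = (-16229 + (86 + 4*(-70 + 7*4)**3)) + 23176 = (-16229 + (86 + 4*(-70 + 28)**3)) + 23176 = (-16229 + (86 + 4*(-42)**3)) + 23176 = (-16229 + (86 + 4*(-74088))) + 23176 = (-16229 + (86 - 296352)) + 23176 = (-16229 - 296266) + 23176 = -312495 + 23176 = -289319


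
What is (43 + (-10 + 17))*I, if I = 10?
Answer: 500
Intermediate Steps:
(43 + (-10 + 17))*I = (43 + (-10 + 17))*10 = (43 + 7)*10 = 50*10 = 500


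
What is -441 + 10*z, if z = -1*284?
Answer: -3281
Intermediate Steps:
z = -284
-441 + 10*z = -441 + 10*(-284) = -441 - 2840 = -3281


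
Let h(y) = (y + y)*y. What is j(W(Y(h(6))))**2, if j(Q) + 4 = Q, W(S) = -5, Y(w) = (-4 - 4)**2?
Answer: 81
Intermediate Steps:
h(y) = 2*y**2 (h(y) = (2*y)*y = 2*y**2)
Y(w) = 64 (Y(w) = (-8)**2 = 64)
j(Q) = -4 + Q
j(W(Y(h(6))))**2 = (-4 - 5)**2 = (-9)**2 = 81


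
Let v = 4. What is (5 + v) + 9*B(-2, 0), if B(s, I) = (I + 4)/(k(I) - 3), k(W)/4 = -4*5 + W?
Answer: 711/83 ≈ 8.5663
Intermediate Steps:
k(W) = -80 + 4*W (k(W) = 4*(-4*5 + W) = 4*(-20 + W) = -80 + 4*W)
B(s, I) = (4 + I)/(-83 + 4*I) (B(s, I) = (I + 4)/((-80 + 4*I) - 3) = (4 + I)/(-83 + 4*I))
(5 + v) + 9*B(-2, 0) = (5 + 4) + 9*((4 + 0)/(-83 + 4*0)) = 9 + 9*(4/(-83 + 0)) = 9 + 9*(4/(-83)) = 9 + 9*(-1/83*4) = 9 + 9*(-4/83) = 9 - 36/83 = 711/83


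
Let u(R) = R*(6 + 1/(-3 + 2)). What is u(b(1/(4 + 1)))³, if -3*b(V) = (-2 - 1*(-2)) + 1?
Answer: -125/27 ≈ -4.6296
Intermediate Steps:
b(V) = -⅓ (b(V) = -((-2 - 1*(-2)) + 1)/3 = -((-2 + 2) + 1)/3 = -(0 + 1)/3 = -⅓*1 = -⅓)
u(R) = 5*R (u(R) = R*(6 + 1/(-1)) = R*(6 - 1) = R*5 = 5*R)
u(b(1/(4 + 1)))³ = (5*(-⅓))³ = (-5/3)³ = -125/27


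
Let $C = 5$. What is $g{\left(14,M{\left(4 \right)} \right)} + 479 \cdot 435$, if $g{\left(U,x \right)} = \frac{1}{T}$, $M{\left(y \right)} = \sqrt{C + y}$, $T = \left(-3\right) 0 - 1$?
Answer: $208364$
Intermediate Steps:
$T = -1$ ($T = 0 - 1 = -1$)
$M{\left(y \right)} = \sqrt{5 + y}$
$g{\left(U,x \right)} = -1$ ($g{\left(U,x \right)} = \frac{1}{-1} = -1$)
$g{\left(14,M{\left(4 \right)} \right)} + 479 \cdot 435 = -1 + 479 \cdot 435 = -1 + 208365 = 208364$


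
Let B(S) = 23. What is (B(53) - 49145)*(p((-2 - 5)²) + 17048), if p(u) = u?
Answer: -839838834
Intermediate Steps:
(B(53) - 49145)*(p((-2 - 5)²) + 17048) = (23 - 49145)*((-2 - 5)² + 17048) = -49122*((-7)² + 17048) = -49122*(49 + 17048) = -49122*17097 = -839838834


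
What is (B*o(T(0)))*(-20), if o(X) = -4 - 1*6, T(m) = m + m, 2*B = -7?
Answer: -700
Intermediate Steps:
B = -7/2 (B = (½)*(-7) = -7/2 ≈ -3.5000)
T(m) = 2*m
o(X) = -10 (o(X) = -4 - 6 = -10)
(B*o(T(0)))*(-20) = -7/2*(-10)*(-20) = 35*(-20) = -700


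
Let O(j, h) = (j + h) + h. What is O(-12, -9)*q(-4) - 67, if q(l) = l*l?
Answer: -547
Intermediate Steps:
O(j, h) = j + 2*h (O(j, h) = (h + j) + h = j + 2*h)
q(l) = l**2
O(-12, -9)*q(-4) - 67 = (-12 + 2*(-9))*(-4)**2 - 67 = (-12 - 18)*16 - 67 = -30*16 - 67 = -480 - 67 = -547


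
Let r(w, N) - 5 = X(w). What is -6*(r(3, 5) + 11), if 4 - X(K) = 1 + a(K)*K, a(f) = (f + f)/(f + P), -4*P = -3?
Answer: -426/5 ≈ -85.200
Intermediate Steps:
P = ¾ (P = -¼*(-3) = ¾ ≈ 0.75000)
a(f) = 2*f/(¾ + f) (a(f) = (f + f)/(f + ¾) = (2*f)/(¾ + f) = 2*f/(¾ + f))
X(K) = 3 - 8*K²/(3 + 4*K) (X(K) = 4 - (1 + (8*K/(3 + 4*K))*K) = 4 - (1 + 8*K²/(3 + 4*K)) = 4 + (-1 - 8*K²/(3 + 4*K)) = 3 - 8*K²/(3 + 4*K))
r(w, N) = 5 + (9 - 8*w² + 12*w)/(3 + 4*w)
-6*(r(3, 5) + 11) = -6*(8*(3 - 1*3² + 4*3)/(3 + 4*3) + 11) = -6*(8*(3 - 1*9 + 12)/(3 + 12) + 11) = -6*(8*(3 - 9 + 12)/15 + 11) = -6*(8*(1/15)*6 + 11) = -6*(16/5 + 11) = -6*71/5 = -426/5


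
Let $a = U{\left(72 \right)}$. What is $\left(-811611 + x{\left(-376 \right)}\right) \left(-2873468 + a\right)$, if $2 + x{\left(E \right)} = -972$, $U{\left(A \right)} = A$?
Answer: $2334878488660$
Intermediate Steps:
$a = 72$
$x{\left(E \right)} = -974$ ($x{\left(E \right)} = -2 - 972 = -974$)
$\left(-811611 + x{\left(-376 \right)}\right) \left(-2873468 + a\right) = \left(-811611 - 974\right) \left(-2873468 + 72\right) = \left(-812585\right) \left(-2873396\right) = 2334878488660$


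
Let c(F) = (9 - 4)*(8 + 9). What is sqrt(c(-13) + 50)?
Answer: 3*sqrt(15) ≈ 11.619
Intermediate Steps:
c(F) = 85 (c(F) = 5*17 = 85)
sqrt(c(-13) + 50) = sqrt(85 + 50) = sqrt(135) = 3*sqrt(15)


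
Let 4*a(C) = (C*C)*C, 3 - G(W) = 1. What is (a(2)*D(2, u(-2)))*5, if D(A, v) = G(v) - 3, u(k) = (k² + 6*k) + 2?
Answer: -10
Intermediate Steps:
G(W) = 2 (G(W) = 3 - 1*1 = 3 - 1 = 2)
a(C) = C³/4 (a(C) = ((C*C)*C)/4 = (C²*C)/4 = C³/4)
u(k) = 2 + k² + 6*k
D(A, v) = -1 (D(A, v) = 2 - 3 = -1)
(a(2)*D(2, u(-2)))*5 = (((¼)*2³)*(-1))*5 = (((¼)*8)*(-1))*5 = (2*(-1))*5 = -2*5 = -10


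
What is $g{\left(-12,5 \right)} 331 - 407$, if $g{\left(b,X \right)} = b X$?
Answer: $-20267$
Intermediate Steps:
$g{\left(b,X \right)} = X b$
$g{\left(-12,5 \right)} 331 - 407 = 5 \left(-12\right) 331 - 407 = \left(-60\right) 331 - 407 = -19860 - 407 = -20267$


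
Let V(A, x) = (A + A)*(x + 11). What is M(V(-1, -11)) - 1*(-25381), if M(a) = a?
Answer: 25381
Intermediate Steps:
V(A, x) = 2*A*(11 + x) (V(A, x) = (2*A)*(11 + x) = 2*A*(11 + x))
M(V(-1, -11)) - 1*(-25381) = 2*(-1)*(11 - 11) - 1*(-25381) = 2*(-1)*0 + 25381 = 0 + 25381 = 25381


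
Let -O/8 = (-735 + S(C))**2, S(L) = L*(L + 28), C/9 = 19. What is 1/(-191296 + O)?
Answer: -1/8868114784 ≈ -1.1276e-10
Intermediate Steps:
C = 171 (C = 9*19 = 171)
S(L) = L*(28 + L)
O = -8867923488 (O = -8*(-735 + 171*(28 + 171))**2 = -8*(-735 + 171*199)**2 = -8*(-735 + 34029)**2 = -8*33294**2 = -8*1108490436 = -8867923488)
1/(-191296 + O) = 1/(-191296 - 8867923488) = 1/(-8868114784) = -1/8868114784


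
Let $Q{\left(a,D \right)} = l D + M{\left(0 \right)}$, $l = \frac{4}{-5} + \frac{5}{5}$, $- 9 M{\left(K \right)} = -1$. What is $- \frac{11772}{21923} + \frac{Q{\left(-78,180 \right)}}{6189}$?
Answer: $- \frac{648587197}{1221133023} \approx -0.53114$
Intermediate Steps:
$M{\left(K \right)} = \frac{1}{9}$ ($M{\left(K \right)} = \left(- \frac{1}{9}\right) \left(-1\right) = \frac{1}{9}$)
$l = \frac{1}{5}$ ($l = 4 \left(- \frac{1}{5}\right) + 5 \cdot \frac{1}{5} = - \frac{4}{5} + 1 = \frac{1}{5} \approx 0.2$)
$Q{\left(a,D \right)} = \frac{1}{9} + \frac{D}{5}$ ($Q{\left(a,D \right)} = \frac{D}{5} + \frac{1}{9} = \frac{1}{9} + \frac{D}{5}$)
$- \frac{11772}{21923} + \frac{Q{\left(-78,180 \right)}}{6189} = - \frac{11772}{21923} + \frac{\frac{1}{9} + \frac{1}{5} \cdot 180}{6189} = \left(-11772\right) \frac{1}{21923} + \left(\frac{1}{9} + 36\right) \frac{1}{6189} = - \frac{11772}{21923} + \frac{325}{9} \cdot \frac{1}{6189} = - \frac{11772}{21923} + \frac{325}{55701} = - \frac{648587197}{1221133023}$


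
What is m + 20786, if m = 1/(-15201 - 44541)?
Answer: 1241797211/59742 ≈ 20786.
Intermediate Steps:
m = -1/59742 (m = 1/(-59742) = -1/59742 ≈ -1.6739e-5)
m + 20786 = -1/59742 + 20786 = 1241797211/59742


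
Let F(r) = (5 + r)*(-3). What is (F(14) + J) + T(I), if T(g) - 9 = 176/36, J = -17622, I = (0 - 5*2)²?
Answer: -158986/9 ≈ -17665.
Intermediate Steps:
I = 100 (I = (0 - 10)² = (-10)² = 100)
F(r) = -15 - 3*r
T(g) = 125/9 (T(g) = 9 + 176/36 = 9 + 176*(1/36) = 9 + 44/9 = 125/9)
(F(14) + J) + T(I) = ((-15 - 3*14) - 17622) + 125/9 = ((-15 - 42) - 17622) + 125/9 = (-57 - 17622) + 125/9 = -17679 + 125/9 = -158986/9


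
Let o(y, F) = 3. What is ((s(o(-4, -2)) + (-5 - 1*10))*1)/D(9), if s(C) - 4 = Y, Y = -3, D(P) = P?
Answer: -14/9 ≈ -1.5556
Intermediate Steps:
s(C) = 1 (s(C) = 4 - 3 = 1)
((s(o(-4, -2)) + (-5 - 1*10))*1)/D(9) = ((1 + (-5 - 1*10))*1)/9 = ((1 + (-5 - 10))*1)*(1/9) = ((1 - 15)*1)*(1/9) = -14*1*(1/9) = -14*1/9 = -14/9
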